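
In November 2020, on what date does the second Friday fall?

November 13, 2020

November 1, 2020 is a Sunday.
The first Friday is therefore November 6 (5 days later).
The second Friday is 6 + 1×7 = November 13.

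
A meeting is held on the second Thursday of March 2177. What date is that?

March 1, 2177 is a Saturday.
The first Thursday is therefore March 6 (5 days later).
The second Thursday is 6 + 1×7 = March 13.

March 13, 2177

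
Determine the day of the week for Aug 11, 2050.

Doomsday rule: the anchor day for the 2000s is Tuesday. For year 50: 50÷12 = 4 r 2, and 2÷4 = 0, so 4+2+0 = 6.
Tuesday + 6 ≡ Monday — that's 2050's doomsday.
In August the doomsday date is Aug 8.
Aug 11 is 3 days after Aug 8; 3 mod 7 = 3, so Monday + 3 = Thursday.

Thursday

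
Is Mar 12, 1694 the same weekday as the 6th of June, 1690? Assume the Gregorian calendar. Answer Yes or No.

From Jun 6, 1690 to Mar 12, 1694 is 1375 days.
1375 mod 7 = 3, so they are different weekdays.
(Jun 6, 1690 is a Tuesday; Mar 12, 1694 is a Friday.)

No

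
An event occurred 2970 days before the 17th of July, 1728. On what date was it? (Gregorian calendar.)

May 30, 1720

−366 (one year; includes Feb 29, 1728) → Jul 17, 1727 (2604 left).
−365 (one year) → Jul 17, 1726 (2239 left).
−365 (one year) → Jul 17, 1725 (1874 left).
−365 (one year) → Jul 17, 1724 (1509 left).
−366 (one year; includes Feb 29, 1724) → Jul 17, 1723 (1143 left).
−365 (one year) → Jul 17, 1722 (778 left).
−365 (one year) → Jul 17, 1721 (413 left).
−365 (one year) → Jul 17, 1720 (48 left).
−17 → Jun 30, 1720 (end of Jun, 30 days; 31 left).
−30 → May 31, 1720 (end of May, 31 days; 1 left).
−1 → May 30, 1720.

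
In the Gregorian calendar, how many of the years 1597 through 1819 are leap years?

53

Multiples of 4 in [1597,1819]: 55.
Of those, multiples of 100: 3 (not leap unless ÷400).
Multiples of 400: 1.
Leap years = 55 − 3 + 1 = 53.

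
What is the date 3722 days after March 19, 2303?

May 27, 2313

+366 (one year; includes Feb 29, 2304) → Mar 19, 2304 (3356 left).
+365 (one year) → Mar 19, 2305 (2991 left).
+365 (one year) → Mar 19, 2306 (2626 left).
+365 (one year) → Mar 19, 2307 (2261 left).
+366 (one year; includes Feb 29, 2308) → Mar 19, 2308 (1895 left).
+365 (one year) → Mar 19, 2309 (1530 left).
+365 (one year) → Mar 19, 2310 (1165 left).
+365 (one year) → Mar 19, 2311 (800 left).
+366 (one year; includes Feb 29, 2312) → Mar 19, 2312 (434 left).
+365 (one year) → Mar 19, 2313 (69 left).
Mar has 31 days: +13 → Apr 1, 2313 (56 left).
Apr has 30 days: +30 → May 1, 2313 (26 left).
+26 → May 27, 2313.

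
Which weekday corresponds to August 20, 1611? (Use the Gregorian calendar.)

Doomsday rule: the anchor day for the 1600s is Tuesday. For year 11: 11÷12 = 0 r 11, and 11÷4 = 2, so 0+11+2 = 13.
Tuesday + 13 ≡ Monday — that's 1611's doomsday.
In August the doomsday date is Aug 8.
Aug 20 is 12 days after Aug 8; 12 mod 7 = 5, so Monday + 5 = Saturday.

Saturday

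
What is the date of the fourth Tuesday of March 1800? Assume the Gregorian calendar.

March 25, 1800

March 1, 1800 is a Saturday.
The first Tuesday is therefore March 4 (3 days later).
The fourth Tuesday is 4 + 3×7 = March 25.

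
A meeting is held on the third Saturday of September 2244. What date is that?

September 21, 2244

September 1, 2244 is a Sunday.
The first Saturday is therefore September 7 (6 days later).
The third Saturday is 7 + 2×7 = September 21.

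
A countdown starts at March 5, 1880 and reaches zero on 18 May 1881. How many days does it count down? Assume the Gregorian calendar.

Mar 5, 1880 → Mar 5, 1881: 365 days.
Mar 5, 1881 → Apr 5, 1881: 31 days (March has 31).
Apr 5, 1881 → May 5, 1881: 30 days (April has 30).
May 5, 1881 → May 18, 1881: 13 days.
Total: 439 days.

439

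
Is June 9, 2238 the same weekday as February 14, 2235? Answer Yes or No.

Yes

From Feb 14, 2235 to Jun 9, 2238 is 1211 days.
1211 mod 7 = 0, so they are the same weekday.
(Feb 14, 2235 is a Saturday; Jun 9, 2238 is a Saturday.)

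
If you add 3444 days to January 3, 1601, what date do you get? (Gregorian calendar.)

June 9, 1610

+365 (one year) → Jan 3, 1602 (3079 left).
+365 (one year) → Jan 3, 1603 (2714 left).
+365 (one year) → Jan 3, 1604 (2349 left).
+366 (one year; includes Feb 29, 1604) → Jan 3, 1605 (1983 left).
+365 (one year) → Jan 3, 1606 (1618 left).
+365 (one year) → Jan 3, 1607 (1253 left).
+365 (one year) → Jan 3, 1608 (888 left).
+366 (one year; includes Feb 29, 1608) → Jan 3, 1609 (522 left).
+365 (one year) → Jan 3, 1610 (157 left).
Jan has 31 days: +29 → Feb 1, 1610 (128 left).
Feb has 28 days: +28 → Mar 1, 1610 (100 left).
Mar has 31 days: +31 → Apr 1, 1610 (69 left).
Apr has 30 days: +30 → May 1, 1610 (39 left).
May has 31 days: +31 → Jun 1, 1610 (8 left).
+8 → Jun 9, 1610.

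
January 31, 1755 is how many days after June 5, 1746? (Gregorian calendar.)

3162

Jun 5, 1746 → Jun 5, 1747: 365 days.
Jun 5, 1747 → Jun 5, 1748: 366 days (Feb 29, 1748 is in that span).
Jun 5, 1748 → Jun 5, 1749: 365 days.
Jun 5, 1749 → Jun 5, 1750: 365 days.
Jun 5, 1750 → Jun 5, 1751: 365 days.
Jun 5, 1751 → Jun 5, 1752: 366 days (Feb 29, 1752 is in that span).
Jun 5, 1752 → Jun 5, 1753: 365 days.
Jun 5, 1753 → Jun 5, 1754: 365 days.
Jun 5, 1754 → Jul 5, 1754: 30 days (June has 30).
Jul 5, 1754 → Aug 5, 1754: 31 days (July has 31).
Aug 5, 1754 → Sep 5, 1754: 31 days (August has 31).
Sep 5, 1754 → Oct 5, 1754: 30 days (September has 30).
Oct 5, 1754 → Nov 5, 1754: 31 days (October has 31).
Nov 5, 1754 → Dec 5, 1754: 30 days (November has 30).
Dec 5, 1754 → Jan 5, 1755: 31 days (December has 31).
Jan 5, 1755 → Jan 31, 1755: 26 days.
Total: 3162 days.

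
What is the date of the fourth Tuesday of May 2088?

May 25, 2088

May 1, 2088 is a Saturday.
The first Tuesday is therefore May 4 (3 days later).
The fourth Tuesday is 4 + 3×7 = May 25.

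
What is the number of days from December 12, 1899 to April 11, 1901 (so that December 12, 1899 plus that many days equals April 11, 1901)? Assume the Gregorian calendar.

Dec 12, 1899 → Dec 12, 1900: 365 days.
Dec 12, 1900 → Jan 12, 1901: 31 days (December has 31).
Jan 12, 1901 → Feb 12, 1901: 31 days (January has 31).
Feb 12, 1901 → Mar 12, 1901: 28 days (February has 28).
Mar 12, 1901 → Apr 11, 1901: 30 days.
Total: 485 days.

485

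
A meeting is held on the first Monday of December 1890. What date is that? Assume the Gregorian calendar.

December 1, 1890 is a Monday.
The first Monday is therefore December 1 (same day).

December 1, 1890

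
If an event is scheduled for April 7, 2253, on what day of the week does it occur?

Doomsday rule: the anchor day for the 2200s is Friday. For year 53: 53÷12 = 4 r 5, and 5÷4 = 1, so 4+5+1 = 10.
Friday + 10 ≡ Monday — that's 2253's doomsday.
In April the doomsday date is Apr 4.
Apr 7 is 3 days after Apr 4; 3 mod 7 = 3, so Monday + 3 = Thursday.

Thursday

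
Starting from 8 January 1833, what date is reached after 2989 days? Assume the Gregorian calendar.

March 16, 1841

+365 (one year) → Jan 8, 1834 (2624 left).
+365 (one year) → Jan 8, 1835 (2259 left).
+365 (one year) → Jan 8, 1836 (1894 left).
+366 (one year; includes Feb 29, 1836) → Jan 8, 1837 (1528 left).
+365 (one year) → Jan 8, 1838 (1163 left).
+365 (one year) → Jan 8, 1839 (798 left).
+365 (one year) → Jan 8, 1840 (433 left).
+366 (one year; includes Feb 29, 1840) → Jan 8, 1841 (67 left).
Jan has 31 days: +24 → Feb 1, 1841 (43 left).
Feb has 28 days: +28 → Mar 1, 1841 (15 left).
+15 → Mar 16, 1841.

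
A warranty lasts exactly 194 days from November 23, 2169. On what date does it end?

Nov has 30 days: +8 → Dec 1, 2169 (186 left).
Dec has 31 days: +31 → Jan 1, 2170 (155 left).
Jan has 31 days: +31 → Feb 1, 2170 (124 left).
Feb has 28 days: +28 → Mar 1, 2170 (96 left).
Mar has 31 days: +31 → Apr 1, 2170 (65 left).
Apr has 30 days: +30 → May 1, 2170 (35 left).
May has 31 days: +31 → Jun 1, 2170 (4 left).
+4 → Jun 5, 2170.

June 5, 2170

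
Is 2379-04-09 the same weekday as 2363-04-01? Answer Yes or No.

From Apr 1, 2363 to Apr 9, 2379 is 5852 days.
5852 mod 7 = 0, so they are the same weekday.
(Apr 1, 2363 is a Monday; Apr 9, 2379 is a Monday.)

Yes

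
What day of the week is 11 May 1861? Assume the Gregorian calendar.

Doomsday rule: the anchor day for the 1800s is Friday. For year 61: 61÷12 = 5 r 1, and 1÷4 = 0, so 5+1+0 = 6.
Friday + 6 ≡ Thursday — that's 1861's doomsday.
In May the doomsday date is May 9.
May 11 is 2 days after May 9; 2 mod 7 = 2, so Thursday + 2 = Saturday.

Saturday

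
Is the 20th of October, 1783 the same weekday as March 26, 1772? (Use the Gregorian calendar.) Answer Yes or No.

No

From Mar 26, 1772 to Oct 20, 1783 is 4225 days.
4225 mod 7 = 4, so they are different weekdays.
(Mar 26, 1772 is a Thursday; Oct 20, 1783 is a Monday.)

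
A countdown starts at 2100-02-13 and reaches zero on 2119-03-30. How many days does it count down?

6984

Feb 13, 2100 → Feb 13, 2101: 365 days.
Feb 13, 2101 → Feb 13, 2102: 365 days.
Feb 13, 2102 → Feb 13, 2103: 365 days.
Feb 13, 2103 → Feb 13, 2104: 365 days.
Feb 13, 2104 → Feb 13, 2105: 366 days (Feb 29, 2104 is in that span).
Feb 13, 2105 → Feb 13, 2106: 365 days.
Feb 13, 2106 → Feb 13, 2107: 365 days.
Feb 13, 2107 → Feb 13, 2108: 365 days.
Feb 13, 2108 → Feb 13, 2109: 366 days (Feb 29, 2108 is in that span).
Feb 13, 2109 → Feb 13, 2110: 365 days.
Feb 13, 2110 → Feb 13, 2111: 365 days.
Feb 13, 2111 → Feb 13, 2112: 365 days.
Feb 13, 2112 → Feb 13, 2113: 366 days (Feb 29, 2112 is in that span).
Feb 13, 2113 → Feb 13, 2114: 365 days.
Feb 13, 2114 → Feb 13, 2115: 365 days.
Feb 13, 2115 → Feb 13, 2116: 365 days.
Feb 13, 2116 → Feb 13, 2117: 366 days (Feb 29, 2116 is in that span).
Feb 13, 2117 → Feb 13, 2118: 365 days.
Feb 13, 2118 → Feb 13, 2119: 365 days.
Feb 13, 2119 → Mar 13, 2119: 28 days (February has 28).
Mar 13, 2119 → Mar 30, 2119: 17 days.
Total: 6984 days.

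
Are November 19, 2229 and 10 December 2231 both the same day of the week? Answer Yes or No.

From Nov 19, 2229 to Dec 10, 2231 is 751 days.
751 mod 7 = 2, so they are different weekdays.
(Nov 19, 2229 is a Thursday; Dec 10, 2231 is a Saturday.)

No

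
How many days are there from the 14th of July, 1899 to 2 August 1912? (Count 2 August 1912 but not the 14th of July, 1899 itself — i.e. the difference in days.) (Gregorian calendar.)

Jul 14, 1899 → Jul 14, 1900: 365 days.
Jul 14, 1900 → Jul 14, 1901: 365 days.
Jul 14, 1901 → Jul 14, 1902: 365 days.
Jul 14, 1902 → Jul 14, 1903: 365 days.
Jul 14, 1903 → Jul 14, 1904: 366 days (Feb 29, 1904 is in that span).
Jul 14, 1904 → Jul 14, 1905: 365 days.
Jul 14, 1905 → Jul 14, 1906: 365 days.
Jul 14, 1906 → Jul 14, 1907: 365 days.
Jul 14, 1907 → Jul 14, 1908: 366 days (Feb 29, 1908 is in that span).
Jul 14, 1908 → Jul 14, 1909: 365 days.
Jul 14, 1909 → Jul 14, 1910: 365 days.
Jul 14, 1910 → Jul 14, 1911: 365 days.
Jul 14, 1911 → Aug 14, 1911: 31 days (July has 31).
Aug 14, 1911 → Sep 14, 1911: 31 days (August has 31).
Sep 14, 1911 → Oct 14, 1911: 30 days (September has 30).
Oct 14, 1911 → Nov 14, 1911: 31 days (October has 31).
Nov 14, 1911 → Dec 14, 1911: 30 days (November has 30).
Dec 14, 1911 → Jan 14, 1912: 31 days (December has 31).
Jan 14, 1912 → Feb 14, 1912: 31 days (January has 31).
Feb 14, 1912 → Mar 14, 1912: 29 days (February has 29).
Mar 14, 1912 → Apr 14, 1912: 31 days (March has 31).
Apr 14, 1912 → May 14, 1912: 30 days (April has 30).
May 14, 1912 → Jun 14, 1912: 31 days (May has 31).
Jun 14, 1912 → Jul 14, 1912: 30 days (June has 30).
Jul 14, 1912 → Aug 2, 1912: 19 days.
Total: 4767 days.

4767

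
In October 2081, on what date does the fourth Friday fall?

October 24, 2081

October 1, 2081 is a Wednesday.
The first Friday is therefore October 3 (2 days later).
The fourth Friday is 3 + 3×7 = October 24.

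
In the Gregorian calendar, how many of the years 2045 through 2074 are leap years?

Multiples of 4 in [2045,2074]: 7.
Of those, multiples of 100: 0 (not leap unless ÷400).
Multiples of 400: 0.
Leap years = 7 − 0 + 0 = 7.

7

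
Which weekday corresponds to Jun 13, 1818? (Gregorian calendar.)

Saturday

January 1, 1818 is a Thursday.
Jan 1, 1818 → Feb 1, 1818: 31 days (January has 31).
Feb 1, 1818 → Mar 1, 1818: 28 days (February has 28).
Mar 1, 1818 → Apr 1, 1818: 31 days (March has 31).
Apr 1, 1818 → May 1, 1818: 30 days (April has 30).
May 1, 1818 → Jun 1, 1818: 31 days (May has 31).
Jun 1, 1818 → Jun 13, 1818: 12 days.
Total: 163 days.
163 mod 7 = 2, so Thursday + 2 = Saturday.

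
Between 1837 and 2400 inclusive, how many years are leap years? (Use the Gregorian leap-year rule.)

Multiples of 4 in [1837,2400]: 141.
Of those, multiples of 100: 6 (not leap unless ÷400).
Multiples of 400: 2.
Leap years = 141 − 6 + 2 = 137.

137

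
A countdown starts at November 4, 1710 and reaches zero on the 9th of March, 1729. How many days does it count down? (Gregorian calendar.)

Nov 4, 1710 → Nov 4, 1711: 365 days.
Nov 4, 1711 → Nov 4, 1712: 366 days (Feb 29, 1712 is in that span).
Nov 4, 1712 → Nov 4, 1713: 365 days.
Nov 4, 1713 → Nov 4, 1714: 365 days.
Nov 4, 1714 → Nov 4, 1715: 365 days.
Nov 4, 1715 → Nov 4, 1716: 366 days (Feb 29, 1716 is in that span).
Nov 4, 1716 → Nov 4, 1717: 365 days.
Nov 4, 1717 → Nov 4, 1718: 365 days.
Nov 4, 1718 → Nov 4, 1719: 365 days.
Nov 4, 1719 → Nov 4, 1720: 366 days (Feb 29, 1720 is in that span).
Nov 4, 1720 → Nov 4, 1721: 365 days.
Nov 4, 1721 → Nov 4, 1722: 365 days.
Nov 4, 1722 → Nov 4, 1723: 365 days.
Nov 4, 1723 → Nov 4, 1724: 366 days (Feb 29, 1724 is in that span).
Nov 4, 1724 → Nov 4, 1725: 365 days.
Nov 4, 1725 → Nov 4, 1726: 365 days.
Nov 4, 1726 → Nov 4, 1727: 365 days.
Nov 4, 1727 → Nov 4, 1728: 366 days (Feb 29, 1728 is in that span).
Nov 4, 1728 → Dec 4, 1728: 30 days (November has 30).
Dec 4, 1728 → Jan 4, 1729: 31 days (December has 31).
Jan 4, 1729 → Feb 4, 1729: 31 days (January has 31).
Feb 4, 1729 → Mar 4, 1729: 28 days (February has 28).
Mar 4, 1729 → Mar 9, 1729: 5 days.
Total: 6700 days.

6700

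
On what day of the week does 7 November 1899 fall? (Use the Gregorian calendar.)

Doomsday rule: the anchor day for the 1800s is Friday. For year 99: 99÷12 = 8 r 3, and 3÷4 = 0, so 8+3+0 = 11.
Friday + 11 ≡ Tuesday — that's 1899's doomsday.
In November the doomsday date is Nov 7.
Nov 7 is the doomsday itself: Tuesday.

Tuesday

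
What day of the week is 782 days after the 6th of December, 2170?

Tuesday

Dec 6, 2170 is a Thursday.
782 mod 7 = 5, so 782 days after a Thursday is Thursday + 5 = Tuesday.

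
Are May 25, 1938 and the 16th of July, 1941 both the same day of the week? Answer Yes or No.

Yes

From May 25, 1938 to Jul 16, 1941 is 1148 days.
1148 mod 7 = 0, so they are the same weekday.
(May 25, 1938 is a Wednesday; Jul 16, 1941 is a Wednesday.)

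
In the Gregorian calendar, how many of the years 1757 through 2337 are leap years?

140

Multiples of 4 in [1757,2337]: 145.
Of those, multiples of 100: 6 (not leap unless ÷400).
Multiples of 400: 1.
Leap years = 145 − 6 + 1 = 140.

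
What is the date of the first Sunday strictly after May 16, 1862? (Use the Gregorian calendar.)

May 18, 1862

May 16, 1862 is a Friday.
From Friday to the next Sunday is 2 days.
May 16, 1862 + 2 = May 18, 1862.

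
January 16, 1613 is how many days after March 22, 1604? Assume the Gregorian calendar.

Mar 22, 1604 → Mar 22, 1605: 365 days.
Mar 22, 1605 → Mar 22, 1606: 365 days.
Mar 22, 1606 → Mar 22, 1607: 365 days.
Mar 22, 1607 → Mar 22, 1608: 366 days (Feb 29, 1608 is in that span).
Mar 22, 1608 → Mar 22, 1609: 365 days.
Mar 22, 1609 → Mar 22, 1610: 365 days.
Mar 22, 1610 → Mar 22, 1611: 365 days.
Mar 22, 1611 → Mar 22, 1612: 366 days (Feb 29, 1612 is in that span).
Mar 22, 1612 → Apr 22, 1612: 31 days (March has 31).
Apr 22, 1612 → May 22, 1612: 30 days (April has 30).
May 22, 1612 → Jun 22, 1612: 31 days (May has 31).
Jun 22, 1612 → Jul 22, 1612: 30 days (June has 30).
Jul 22, 1612 → Aug 22, 1612: 31 days (July has 31).
Aug 22, 1612 → Sep 22, 1612: 31 days (August has 31).
Sep 22, 1612 → Oct 22, 1612: 30 days (September has 30).
Oct 22, 1612 → Nov 22, 1612: 31 days (October has 31).
Nov 22, 1612 → Dec 22, 1612: 30 days (November has 30).
Dec 22, 1612 → Jan 16, 1613: 25 days.
Total: 3222 days.

3222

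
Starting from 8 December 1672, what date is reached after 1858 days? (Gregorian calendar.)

+365 (one year) → Dec 8, 1673 (1493 left).
+365 (one year) → Dec 8, 1674 (1128 left).
+365 (one year) → Dec 8, 1675 (763 left).
+366 (one year; includes Feb 29, 1676) → Dec 8, 1676 (397 left).
Dec has 31 days: +24 → Jan 1, 1677 (373 left).
Jan has 31 days: +31 → Feb 1, 1677 (342 left).
Feb has 28 days: +28 → Mar 1, 1677 (314 left).
Mar has 31 days: +31 → Apr 1, 1677 (283 left).
Apr has 30 days: +30 → May 1, 1677 (253 left).
May has 31 days: +31 → Jun 1, 1677 (222 left).
Jun has 30 days: +30 → Jul 1, 1677 (192 left).
Jul has 31 days: +31 → Aug 1, 1677 (161 left).
Aug has 31 days: +31 → Sep 1, 1677 (130 left).
Sep has 30 days: +30 → Oct 1, 1677 (100 left).
Oct has 31 days: +31 → Nov 1, 1677 (69 left).
Nov has 30 days: +30 → Dec 1, 1677 (39 left).
Dec has 31 days: +31 → Jan 1, 1678 (8 left).
+8 → Jan 9, 1678.

January 9, 1678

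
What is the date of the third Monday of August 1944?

August 1, 1944 is a Tuesday.
The first Monday is therefore August 7 (6 days later).
The third Monday is 7 + 2×7 = August 21.

August 21, 1944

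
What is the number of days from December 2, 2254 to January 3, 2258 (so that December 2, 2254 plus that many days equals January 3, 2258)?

Dec 2, 2254 → Dec 2, 2255: 365 days.
Dec 2, 2255 → Dec 2, 2256: 366 days (Feb 29, 2256 is in that span).
Dec 2, 2256 → Jan 2, 2257: 31 days (December has 31).
Jan 2, 2257 → Feb 2, 2257: 31 days (January has 31).
Feb 2, 2257 → Mar 2, 2257: 28 days (February has 28).
Mar 2, 2257 → Apr 2, 2257: 31 days (March has 31).
Apr 2, 2257 → May 2, 2257: 30 days (April has 30).
May 2, 2257 → Jun 2, 2257: 31 days (May has 31).
Jun 2, 2257 → Jul 2, 2257: 30 days (June has 30).
Jul 2, 2257 → Aug 2, 2257: 31 days (July has 31).
Aug 2, 2257 → Sep 2, 2257: 31 days (August has 31).
Sep 2, 2257 → Oct 2, 2257: 30 days (September has 30).
Oct 2, 2257 → Nov 2, 2257: 31 days (October has 31).
Nov 2, 2257 → Dec 2, 2257: 30 days (November has 30).
Dec 2, 2257 → Jan 2, 2258: 31 days (December has 31).
Jan 2, 2258 → Jan 3, 2258: 1 days.
Total: 1128 days.

1128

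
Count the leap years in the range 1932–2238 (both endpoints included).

Multiples of 4 in [1932,2238]: 77.
Of those, multiples of 100: 3 (not leap unless ÷400).
Multiples of 400: 1.
Leap years = 77 − 3 + 1 = 75.

75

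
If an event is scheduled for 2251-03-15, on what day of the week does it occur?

Doomsday rule: the anchor day for the 2200s is Friday. For year 51: 51÷12 = 4 r 3, and 3÷4 = 0, so 4+3+0 = 7.
Friday + 7 ≡ Friday — that's 2251's doomsday.
In March the doomsday date is Mar 14.
Mar 15 is 1 day after Mar 14; 1 mod 7 = 1, so Friday + 1 = Saturday.

Saturday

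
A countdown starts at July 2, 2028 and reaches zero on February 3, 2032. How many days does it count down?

Jul 2, 2028 → Jul 2, 2029: 365 days.
Jul 2, 2029 → Jul 2, 2030: 365 days.
Jul 2, 2030 → Jul 2, 2031: 365 days.
Jul 2, 2031 → Aug 2, 2031: 31 days (July has 31).
Aug 2, 2031 → Sep 2, 2031: 31 days (August has 31).
Sep 2, 2031 → Oct 2, 2031: 30 days (September has 30).
Oct 2, 2031 → Nov 2, 2031: 31 days (October has 31).
Nov 2, 2031 → Dec 2, 2031: 30 days (November has 30).
Dec 2, 2031 → Jan 2, 2032: 31 days (December has 31).
Jan 2, 2032 → Feb 2, 2032: 31 days (January has 31).
Feb 2, 2032 → Feb 3, 2032: 1 days.
Total: 1311 days.

1311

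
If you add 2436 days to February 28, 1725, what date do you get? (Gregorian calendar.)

+365 (one year) → Feb 28, 1726 (2071 left).
+365 (one year) → Feb 28, 1727 (1706 left).
+365 (one year) → Feb 28, 1728 (1341 left).
+366 (one year; includes Feb 29, 1728) → Feb 28, 1729 (975 left).
+365 (one year) → Feb 28, 1730 (610 left).
+365 (one year) → Feb 28, 1731 (245 left).
Feb has 28 days: +1 → Mar 1, 1731 (244 left).
Mar has 31 days: +31 → Apr 1, 1731 (213 left).
Apr has 30 days: +30 → May 1, 1731 (183 left).
May has 31 days: +31 → Jun 1, 1731 (152 left).
Jun has 30 days: +30 → Jul 1, 1731 (122 left).
Jul has 31 days: +31 → Aug 1, 1731 (91 left).
Aug has 31 days: +31 → Sep 1, 1731 (60 left).
Sep has 30 days: +30 → Oct 1, 1731 (30 left).
+30 → Oct 31, 1731.

October 31, 1731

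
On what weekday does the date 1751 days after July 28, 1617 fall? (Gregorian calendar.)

Jul 28, 1617 is a Friday.
1751 mod 7 = 1, so 1751 days after a Friday is Friday + 1 = Saturday.

Saturday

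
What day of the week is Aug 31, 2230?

Doomsday rule: the anchor day for the 2200s is Friday. For year 30: 30÷12 = 2 r 6, and 6÷4 = 1, so 2+6+1 = 9.
Friday + 9 ≡ Sunday — that's 2230's doomsday.
In August the doomsday date is Aug 8.
Aug 31 is 23 days after Aug 8; 23 mod 7 = 2, so Sunday + 2 = Tuesday.

Tuesday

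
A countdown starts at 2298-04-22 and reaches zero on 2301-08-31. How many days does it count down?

Apr 22, 2298 → Apr 22, 2299: 365 days.
Apr 22, 2299 → Apr 22, 2300: 365 days.
Apr 22, 2300 → Apr 22, 2301: 365 days.
Apr 22, 2301 → May 22, 2301: 30 days (April has 30).
May 22, 2301 → Jun 22, 2301: 31 days (May has 31).
Jun 22, 2301 → Jul 22, 2301: 30 days (June has 30).
Jul 22, 2301 → Aug 22, 2301: 31 days (July has 31).
Aug 22, 2301 → Aug 31, 2301: 9 days.
Total: 1226 days.

1226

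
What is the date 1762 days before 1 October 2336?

−366 (one year; includes Feb 29, 2336) → Oct 1, 2335 (1396 left).
−365 (one year) → Oct 1, 2334 (1031 left).
−365 (one year) → Oct 1, 2333 (666 left).
−365 (one year) → Oct 1, 2332 (301 left).
−1 → Sep 30, 2332 (end of Sep, 30 days; 300 left).
−30 → Aug 31, 2332 (end of Aug, 31 days; 270 left).
−31 → Jul 31, 2332 (end of Jul, 31 days; 239 left).
−31 → Jun 30, 2332 (end of Jun, 30 days; 208 left).
−30 → May 31, 2332 (end of May, 31 days; 178 left).
−31 → Apr 30, 2332 (end of Apr, 30 days; 147 left).
−30 → Mar 31, 2332 (end of Mar, 31 days; 117 left).
−31 → Feb 29, 2332 (end of Feb, 29 days; 86 left).
−29 → Jan 31, 2332 (end of Jan, 31 days; 57 left).
−31 → Dec 31, 2331 (end of Dec, 31 days; 26 left).
−26 → Dec 5, 2331.

December 5, 2331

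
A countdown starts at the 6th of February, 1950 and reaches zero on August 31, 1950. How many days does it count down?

Feb 6, 1950 → Mar 6, 1950: 28 days (February has 28).
Mar 6, 1950 → Apr 6, 1950: 31 days (March has 31).
Apr 6, 1950 → May 6, 1950: 30 days (April has 30).
May 6, 1950 → Jun 6, 1950: 31 days (May has 31).
Jun 6, 1950 → Jul 6, 1950: 30 days (June has 30).
Jul 6, 1950 → Aug 6, 1950: 31 days (July has 31).
Aug 6, 1950 → Aug 31, 1950: 25 days.
Total: 206 days.

206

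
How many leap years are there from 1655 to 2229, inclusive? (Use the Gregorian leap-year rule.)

Multiples of 4 in [1655,2229]: 144.
Of those, multiples of 100: 6 (not leap unless ÷400).
Multiples of 400: 1.
Leap years = 144 − 6 + 1 = 139.

139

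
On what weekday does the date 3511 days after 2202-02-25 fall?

Feb 25, 2202 is a Thursday.
3511 mod 7 = 4, so 3511 days after a Thursday is Thursday + 4 = Monday.

Monday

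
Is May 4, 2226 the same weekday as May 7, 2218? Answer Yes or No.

Yes

From May 7, 2218 to May 4, 2226 is 2919 days.
2919 mod 7 = 0, so they are the same weekday.
(May 7, 2218 is a Thursday; May 4, 2226 is a Thursday.)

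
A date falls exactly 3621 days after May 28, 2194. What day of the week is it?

May 28, 2194 is a Wednesday.
3621 mod 7 = 2, so 3621 days after a Wednesday is Wednesday + 2 = Friday.

Friday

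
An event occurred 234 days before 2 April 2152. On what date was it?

−2 → Mar 31, 2152 (end of Mar, 31 days; 232 left).
−31 → Feb 29, 2152 (end of Feb, 29 days; 201 left).
−29 → Jan 31, 2152 (end of Jan, 31 days; 172 left).
−31 → Dec 31, 2151 (end of Dec, 31 days; 141 left).
−31 → Nov 30, 2151 (end of Nov, 30 days; 110 left).
−30 → Oct 31, 2151 (end of Oct, 31 days; 80 left).
−31 → Sep 30, 2151 (end of Sep, 30 days; 49 left).
−30 → Aug 31, 2151 (end of Aug, 31 days; 19 left).
−19 → Aug 12, 2151.

August 12, 2151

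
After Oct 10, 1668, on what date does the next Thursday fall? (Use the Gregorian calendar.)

October 11, 1668

Oct 10, 1668 is a Wednesday.
From Wednesday to the next Thursday is 1 day.
Oct 10, 1668 + 1 = Oct 11, 1668.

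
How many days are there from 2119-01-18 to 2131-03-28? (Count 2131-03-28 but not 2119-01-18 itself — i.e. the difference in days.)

Jan 18, 2119 → Jan 18, 2120: 365 days.
Jan 18, 2120 → Jan 18, 2121: 366 days (Feb 29, 2120 is in that span).
Jan 18, 2121 → Jan 18, 2122: 365 days.
Jan 18, 2122 → Jan 18, 2123: 365 days.
Jan 18, 2123 → Jan 18, 2124: 365 days.
Jan 18, 2124 → Jan 18, 2125: 366 days (Feb 29, 2124 is in that span).
Jan 18, 2125 → Jan 18, 2126: 365 days.
Jan 18, 2126 → Jan 18, 2127: 365 days.
Jan 18, 2127 → Jan 18, 2128: 365 days.
Jan 18, 2128 → Jan 18, 2129: 366 days (Feb 29, 2128 is in that span).
Jan 18, 2129 → Jan 18, 2130: 365 days.
Jan 18, 2130 → Jan 18, 2131: 365 days.
Jan 18, 2131 → Feb 18, 2131: 31 days (January has 31).
Feb 18, 2131 → Mar 18, 2131: 28 days (February has 28).
Mar 18, 2131 → Mar 28, 2131: 10 days.
Total: 4452 days.

4452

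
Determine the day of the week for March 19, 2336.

Doomsday rule: the anchor day for the 2300s is Wednesday. For year 36: 36÷12 = 3 r 0, and 0÷4 = 0, so 3+0+0 = 3.
Wednesday + 3 ≡ Saturday — that's 2336's doomsday.
In March the doomsday date is Mar 14.
Mar 19 is 5 days after Mar 14; 5 mod 7 = 5, so Saturday + 5 = Thursday.

Thursday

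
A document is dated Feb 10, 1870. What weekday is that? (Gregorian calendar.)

Thursday

Doomsday rule: the anchor day for the 1800s is Friday. For year 70: 70÷12 = 5 r 10, and 10÷4 = 2, so 5+10+2 = 17.
Friday + 17 ≡ Monday — that's 1870's doomsday.
In February the doomsday date is Feb 28 (1870 is not a leap year).
Feb 10 is 18 days before Feb 28; 18 mod 7 = 4, so Monday − 4 = Thursday.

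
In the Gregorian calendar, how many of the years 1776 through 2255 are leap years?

Multiples of 4 in [1776,2255]: 120.
Of those, multiples of 100: 5 (not leap unless ÷400).
Multiples of 400: 1.
Leap years = 120 − 5 + 1 = 116.

116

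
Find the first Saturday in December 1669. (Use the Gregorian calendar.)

December 1, 1669 is a Sunday.
The first Saturday is therefore December 7 (6 days later).

December 7, 1669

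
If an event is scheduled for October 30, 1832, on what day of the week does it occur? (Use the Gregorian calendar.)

Doomsday rule: the anchor day for the 1800s is Friday. For year 32: 32÷12 = 2 r 8, and 8÷4 = 2, so 2+8+2 = 12.
Friday + 12 ≡ Wednesday — that's 1832's doomsday.
In October the doomsday date is Oct 10.
Oct 30 is 20 days after Oct 10; 20 mod 7 = 6, so Wednesday + 6 = Tuesday.

Tuesday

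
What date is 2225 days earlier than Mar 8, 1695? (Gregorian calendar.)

−365 (one year) → Mar 8, 1694 (1860 left).
−365 (one year) → Mar 8, 1693 (1495 left).
−365 (one year) → Mar 8, 1692 (1130 left).
−366 (one year; includes Feb 29, 1692) → Mar 8, 1691 (764 left).
−365 (one year) → Mar 8, 1690 (399 left).
−8 → Feb 28, 1690 (end of Feb, 28 days; 391 left).
−28 → Jan 31, 1690 (end of Jan, 31 days; 363 left).
−31 → Dec 31, 1689 (end of Dec, 31 days; 332 left).
−31 → Nov 30, 1689 (end of Nov, 30 days; 301 left).
−30 → Oct 31, 1689 (end of Oct, 31 days; 271 left).
−31 → Sep 30, 1689 (end of Sep, 30 days; 240 left).
−30 → Aug 31, 1689 (end of Aug, 31 days; 210 left).
−31 → Jul 31, 1689 (end of Jul, 31 days; 179 left).
−31 → Jun 30, 1689 (end of Jun, 30 days; 148 left).
−30 → May 31, 1689 (end of May, 31 days; 118 left).
−31 → Apr 30, 1689 (end of Apr, 30 days; 87 left).
−30 → Mar 31, 1689 (end of Mar, 31 days; 57 left).
−31 → Feb 28, 1689 (end of Feb, 28 days; 26 left).
−26 → Feb 2, 1689.

February 2, 1689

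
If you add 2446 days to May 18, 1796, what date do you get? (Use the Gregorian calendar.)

January 29, 1803

+365 (one year) → May 18, 1797 (2081 left).
+365 (one year) → May 18, 1798 (1716 left).
+365 (one year) → May 18, 1799 (1351 left).
+365 (one year) → May 18, 1800 (986 left).
+365 (one year) → May 18, 1801 (621 left).
+365 (one year) → May 18, 1802 (256 left).
May has 31 days: +14 → Jun 1, 1802 (242 left).
Jun has 30 days: +30 → Jul 1, 1802 (212 left).
Jul has 31 days: +31 → Aug 1, 1802 (181 left).
Aug has 31 days: +31 → Sep 1, 1802 (150 left).
Sep has 30 days: +30 → Oct 1, 1802 (120 left).
Oct has 31 days: +31 → Nov 1, 1802 (89 left).
Nov has 30 days: +30 → Dec 1, 1802 (59 left).
Dec has 31 days: +31 → Jan 1, 1803 (28 left).
+28 → Jan 29, 1803.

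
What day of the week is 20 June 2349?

Doomsday rule: the anchor day for the 2300s is Wednesday. For year 49: 49÷12 = 4 r 1, and 1÷4 = 0, so 4+1+0 = 5.
Wednesday + 5 ≡ Monday — that's 2349's doomsday.
In June the doomsday date is Jun 6.
Jun 20 is 14 days after Jun 6; 14 mod 7 = 0, so Monday + 0 = Monday.

Monday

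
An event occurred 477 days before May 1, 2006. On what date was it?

January 9, 2005

−365 (one year) → May 1, 2005 (112 left).
−1 → Apr 30, 2005 (end of Apr, 30 days; 111 left).
−30 → Mar 31, 2005 (end of Mar, 31 days; 81 left).
−31 → Feb 28, 2005 (end of Feb, 28 days; 50 left).
−28 → Jan 31, 2005 (end of Jan, 31 days; 22 left).
−22 → Jan 9, 2005.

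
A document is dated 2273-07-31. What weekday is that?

Thursday

Doomsday rule: the anchor day for the 2200s is Friday. For year 73: 73÷12 = 6 r 1, and 1÷4 = 0, so 6+1+0 = 7.
Friday + 7 ≡ Friday — that's 2273's doomsday.
In July the doomsday date is Jul 11.
Jul 31 is 20 days after Jul 11; 20 mod 7 = 6, so Friday + 6 = Thursday.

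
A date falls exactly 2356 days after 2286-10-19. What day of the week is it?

Saturday

Oct 19, 2286 is a Tuesday.
2356 mod 7 = 4, so 2356 days after a Tuesday is Tuesday + 4 = Saturday.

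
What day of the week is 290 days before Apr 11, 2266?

Sunday

First find the weekday of Apr 11, 2266. Doomsday rule: the anchor day for the 2200s is Friday. For year 66: 66÷12 = 5 r 6, and 6÷4 = 1, so 5+6+1 = 12.
Friday + 12 ≡ Wednesday — that's 2266's doomsday.
In April the doomsday date is Apr 4.
Apr 11 is 7 days after Apr 4; 7 mod 7 = 0, so Wednesday + 0 = Wednesday.
290 mod 7 = 3, so 290 days before a Wednesday is Wednesday − 3 = Sunday.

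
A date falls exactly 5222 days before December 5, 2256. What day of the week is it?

Dec 5, 2256 is a Friday.
5222 mod 7 = 0, so 5222 days before a Friday is Friday − 0 = Friday.

Friday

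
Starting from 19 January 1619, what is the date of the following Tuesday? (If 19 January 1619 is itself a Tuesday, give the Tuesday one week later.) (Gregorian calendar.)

Jan 19, 1619 is a Saturday.
From Saturday to the next Tuesday is 3 days.
Jan 19, 1619 + 3 = Jan 22, 1619.

January 22, 1619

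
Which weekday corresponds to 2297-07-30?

Doomsday rule: the anchor day for the 2200s is Friday. For year 97: 97÷12 = 8 r 1, and 1÷4 = 0, so 8+1+0 = 9.
Friday + 9 ≡ Sunday — that's 2297's doomsday.
In July the doomsday date is Jul 11.
Jul 30 is 19 days after Jul 11; 19 mod 7 = 5, so Sunday + 5 = Friday.

Friday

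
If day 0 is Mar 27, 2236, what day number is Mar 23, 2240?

1457

Mar 27, 2236 → Mar 27, 2237: 365 days.
Mar 27, 2237 → Mar 27, 2238: 365 days.
Mar 27, 2238 → Mar 27, 2239: 365 days.
Mar 27, 2239 → Apr 27, 2239: 31 days (March has 31).
Apr 27, 2239 → May 27, 2239: 30 days (April has 30).
May 27, 2239 → Jun 27, 2239: 31 days (May has 31).
Jun 27, 2239 → Jul 27, 2239: 30 days (June has 30).
Jul 27, 2239 → Aug 27, 2239: 31 days (July has 31).
Aug 27, 2239 → Sep 27, 2239: 31 days (August has 31).
Sep 27, 2239 → Oct 27, 2239: 30 days (September has 30).
Oct 27, 2239 → Nov 27, 2239: 31 days (October has 31).
Nov 27, 2239 → Dec 27, 2239: 30 days (November has 30).
Dec 27, 2239 → Jan 27, 2240: 31 days (December has 31).
Jan 27, 2240 → Feb 27, 2240: 31 days (January has 31).
Feb 27, 2240 → Mar 23, 2240: 25 days.
Total: 1457 days.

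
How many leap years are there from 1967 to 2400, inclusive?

106

Multiples of 4 in [1967,2400]: 109.
Of those, multiples of 100: 5 (not leap unless ÷400).
Multiples of 400: 2.
Leap years = 109 − 5 + 2 = 106.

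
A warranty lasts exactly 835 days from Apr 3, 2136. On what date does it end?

July 17, 2138

+365 (one year) → Apr 3, 2137 (470 left).
+365 (one year) → Apr 3, 2138 (105 left).
Apr has 30 days: +28 → May 1, 2138 (77 left).
May has 31 days: +31 → Jun 1, 2138 (46 left).
Jun has 30 days: +30 → Jul 1, 2138 (16 left).
+16 → Jul 17, 2138.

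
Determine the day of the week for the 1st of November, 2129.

Tuesday

Doomsday rule: the anchor day for the 2100s is Sunday. For year 29: 29÷12 = 2 r 5, and 5÷4 = 1, so 2+5+1 = 8.
Sunday + 8 ≡ Monday — that's 2129's doomsday.
In November the doomsday date is Nov 7.
Nov 1 is 6 days before Nov 7; 6 mod 7 = 6, so Monday − 6 = Tuesday.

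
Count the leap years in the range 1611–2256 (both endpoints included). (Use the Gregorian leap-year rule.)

157

Multiples of 4 in [1611,2256]: 162.
Of those, multiples of 100: 6 (not leap unless ÷400).
Multiples of 400: 1.
Leap years = 162 − 6 + 1 = 157.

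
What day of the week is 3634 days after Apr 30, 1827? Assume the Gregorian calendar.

Apr 30, 1827 is a Monday.
3634 mod 7 = 1, so 3634 days after a Monday is Monday + 1 = Tuesday.

Tuesday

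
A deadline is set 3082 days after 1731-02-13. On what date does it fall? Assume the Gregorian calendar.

July 23, 1739

+365 (one year) → Feb 13, 1732 (2717 left).
+366 (one year; includes Feb 29, 1732) → Feb 13, 1733 (2351 left).
+365 (one year) → Feb 13, 1734 (1986 left).
+365 (one year) → Feb 13, 1735 (1621 left).
+365 (one year) → Feb 13, 1736 (1256 left).
+366 (one year; includes Feb 29, 1736) → Feb 13, 1737 (890 left).
+365 (one year) → Feb 13, 1738 (525 left).
+365 (one year) → Feb 13, 1739 (160 left).
Feb has 28 days: +16 → Mar 1, 1739 (144 left).
Mar has 31 days: +31 → Apr 1, 1739 (113 left).
Apr has 30 days: +30 → May 1, 1739 (83 left).
May has 31 days: +31 → Jun 1, 1739 (52 left).
Jun has 30 days: +30 → Jul 1, 1739 (22 left).
+22 → Jul 23, 1739.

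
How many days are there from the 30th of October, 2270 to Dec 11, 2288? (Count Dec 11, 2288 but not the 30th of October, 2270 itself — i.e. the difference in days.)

Oct 30, 2270 → Oct 30, 2271: 365 days.
Oct 30, 2271 → Oct 30, 2272: 366 days (Feb 29, 2272 is in that span).
Oct 30, 2272 → Oct 30, 2273: 365 days.
Oct 30, 2273 → Oct 30, 2274: 365 days.
Oct 30, 2274 → Oct 30, 2275: 365 days.
Oct 30, 2275 → Oct 30, 2276: 366 days (Feb 29, 2276 is in that span).
Oct 30, 2276 → Oct 30, 2277: 365 days.
Oct 30, 2277 → Oct 30, 2278: 365 days.
Oct 30, 2278 → Oct 30, 2279: 365 days.
Oct 30, 2279 → Oct 30, 2280: 366 days (Feb 29, 2280 is in that span).
Oct 30, 2280 → Oct 30, 2281: 365 days.
Oct 30, 2281 → Oct 30, 2282: 365 days.
Oct 30, 2282 → Oct 30, 2283: 365 days.
Oct 30, 2283 → Oct 30, 2284: 366 days (Feb 29, 2284 is in that span).
Oct 30, 2284 → Oct 30, 2285: 365 days.
Oct 30, 2285 → Oct 30, 2286: 365 days.
Oct 30, 2286 → Oct 30, 2287: 365 days.
Oct 30, 2287 → Oct 30, 2288: 366 days (Feb 29, 2288 is in that span).
Oct 30, 2288 → Nov 30, 2288: 31 days (October has 31).
Nov 30, 2288 → Dec 11, 2288: 11 days.
Total: 6617 days.

6617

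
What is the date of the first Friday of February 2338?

February 4, 2338

February 1, 2338 is a Tuesday.
The first Friday is therefore February 4 (3 days later).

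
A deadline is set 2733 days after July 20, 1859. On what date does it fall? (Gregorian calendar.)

January 12, 1867

+366 (one year; includes Feb 29, 1860) → Jul 20, 1860 (2367 left).
+365 (one year) → Jul 20, 1861 (2002 left).
+365 (one year) → Jul 20, 1862 (1637 left).
+365 (one year) → Jul 20, 1863 (1272 left).
+366 (one year; includes Feb 29, 1864) → Jul 20, 1864 (906 left).
+365 (one year) → Jul 20, 1865 (541 left).
+365 (one year) → Jul 20, 1866 (176 left).
Jul has 31 days: +12 → Aug 1, 1866 (164 left).
Aug has 31 days: +31 → Sep 1, 1866 (133 left).
Sep has 30 days: +30 → Oct 1, 1866 (103 left).
Oct has 31 days: +31 → Nov 1, 1866 (72 left).
Nov has 30 days: +30 → Dec 1, 1866 (42 left).
Dec has 31 days: +31 → Jan 1, 1867 (11 left).
+11 → Jan 12, 1867.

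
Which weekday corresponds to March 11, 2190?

Thursday

Doomsday rule: the anchor day for the 2100s is Sunday. For year 90: 90÷12 = 7 r 6, and 6÷4 = 1, so 7+6+1 = 14.
Sunday + 14 ≡ Sunday — that's 2190's doomsday.
In March the doomsday date is Mar 14.
Mar 11 is 3 days before Mar 14; 3 mod 7 = 3, so Sunday − 3 = Thursday.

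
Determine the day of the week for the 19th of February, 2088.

Doomsday rule: the anchor day for the 2000s is Tuesday. For year 88: 88÷12 = 7 r 4, and 4÷4 = 1, so 7+4+1 = 12.
Tuesday + 12 ≡ Sunday — that's 2088's doomsday.
In February the doomsday date is Feb 29 (2088 is a leap year (divisible by 4)).
Feb 19 is 10 days before Feb 29; 10 mod 7 = 3, so Sunday − 3 = Thursday.

Thursday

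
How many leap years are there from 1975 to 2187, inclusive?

52

Multiples of 4 in [1975,2187]: 53.
Of those, multiples of 100: 2 (not leap unless ÷400).
Multiples of 400: 1.
Leap years = 53 − 2 + 1 = 52.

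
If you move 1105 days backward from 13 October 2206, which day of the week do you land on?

Oct 13, 2206 is a Monday.
1105 mod 7 = 6, so 1105 days before a Monday is Monday − 6 = Tuesday.

Tuesday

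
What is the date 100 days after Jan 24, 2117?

May 4, 2117

Jan has 31 days: +8 → Feb 1, 2117 (92 left).
Feb has 28 days: +28 → Mar 1, 2117 (64 left).
Mar has 31 days: +31 → Apr 1, 2117 (33 left).
Apr has 30 days: +30 → May 1, 2117 (3 left).
+3 → May 4, 2117.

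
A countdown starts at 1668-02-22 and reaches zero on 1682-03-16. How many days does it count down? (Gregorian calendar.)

5136

Feb 22, 1668 → Feb 22, 1669: 366 days (Feb 29, 1668 is in that span).
Feb 22, 1669 → Feb 22, 1670: 365 days.
Feb 22, 1670 → Feb 22, 1671: 365 days.
Feb 22, 1671 → Feb 22, 1672: 365 days.
Feb 22, 1672 → Feb 22, 1673: 366 days (Feb 29, 1672 is in that span).
Feb 22, 1673 → Feb 22, 1674: 365 days.
Feb 22, 1674 → Feb 22, 1675: 365 days.
Feb 22, 1675 → Feb 22, 1676: 365 days.
Feb 22, 1676 → Feb 22, 1677: 366 days (Feb 29, 1676 is in that span).
Feb 22, 1677 → Feb 22, 1678: 365 days.
Feb 22, 1678 → Feb 22, 1679: 365 days.
Feb 22, 1679 → Feb 22, 1680: 365 days.
Feb 22, 1680 → Feb 22, 1681: 366 days (Feb 29, 1680 is in that span).
Feb 22, 1681 → Mar 22, 1681: 28 days (February has 28).
Mar 22, 1681 → Apr 22, 1681: 31 days (March has 31).
Apr 22, 1681 → May 22, 1681: 30 days (April has 30).
May 22, 1681 → Jun 22, 1681: 31 days (May has 31).
Jun 22, 1681 → Jul 22, 1681: 30 days (June has 30).
Jul 22, 1681 → Aug 22, 1681: 31 days (July has 31).
Aug 22, 1681 → Sep 22, 1681: 31 days (August has 31).
Sep 22, 1681 → Oct 22, 1681: 30 days (September has 30).
Oct 22, 1681 → Nov 22, 1681: 31 days (October has 31).
Nov 22, 1681 → Dec 22, 1681: 30 days (November has 30).
Dec 22, 1681 → Jan 22, 1682: 31 days (December has 31).
Jan 22, 1682 → Feb 22, 1682: 31 days (January has 31).
Feb 22, 1682 → Mar 16, 1682: 22 days.
Total: 5136 days.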